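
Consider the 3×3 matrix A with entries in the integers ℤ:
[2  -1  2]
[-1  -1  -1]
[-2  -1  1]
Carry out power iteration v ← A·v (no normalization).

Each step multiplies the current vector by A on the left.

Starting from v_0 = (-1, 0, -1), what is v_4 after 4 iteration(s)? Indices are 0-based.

v_0 = (-1, 0, -1).
v_1 = A·v_0 = (-4, 2, 1).
v_2 = A·v_1 = (-8, 1, 7).
v_3 = A·v_2 = (-3, 0, 22).
v_4 = A·v_3 = (38, -19, 28).

v_4 = (38, -19, 28)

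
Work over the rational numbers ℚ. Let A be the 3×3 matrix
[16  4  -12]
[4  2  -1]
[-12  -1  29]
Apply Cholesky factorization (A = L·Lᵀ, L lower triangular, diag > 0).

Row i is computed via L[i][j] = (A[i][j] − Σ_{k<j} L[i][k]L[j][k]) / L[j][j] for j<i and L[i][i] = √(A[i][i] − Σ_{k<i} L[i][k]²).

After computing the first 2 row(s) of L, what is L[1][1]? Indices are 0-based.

L[1][1] = 1

Step 1: L[0][0] = √(16) = 4.
  L[1][0] = (4) / L[0][0] = 1.
Step 2: L[1][1] = √(1) = 1.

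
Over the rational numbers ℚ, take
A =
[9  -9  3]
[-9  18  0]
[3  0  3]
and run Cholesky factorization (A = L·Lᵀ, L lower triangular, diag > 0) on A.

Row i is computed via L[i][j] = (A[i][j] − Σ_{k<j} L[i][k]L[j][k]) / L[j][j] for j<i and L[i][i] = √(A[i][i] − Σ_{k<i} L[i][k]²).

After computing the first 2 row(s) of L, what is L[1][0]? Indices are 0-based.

L[1][0] = -3

Step 1: L[0][0] = √(9) = 3.
  L[1][0] = (-9) / L[0][0] = -3.
Step 2: L[1][1] = √(9) = 3.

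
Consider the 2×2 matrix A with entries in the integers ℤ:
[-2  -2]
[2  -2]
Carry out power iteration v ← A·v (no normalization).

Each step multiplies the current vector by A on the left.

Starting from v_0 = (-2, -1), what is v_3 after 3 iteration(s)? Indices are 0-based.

v_0 = (-2, -1).
v_1 = A·v_0 = (6, -2).
v_2 = A·v_1 = (-8, 16).
v_3 = A·v_2 = (-16, -48).

v_3 = (-16, -48)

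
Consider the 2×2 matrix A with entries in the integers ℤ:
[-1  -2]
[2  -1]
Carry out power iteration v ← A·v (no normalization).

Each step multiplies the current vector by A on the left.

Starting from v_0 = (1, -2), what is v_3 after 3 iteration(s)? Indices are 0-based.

v_3 = (7, -24)

v_0 = (1, -2).
v_1 = A·v_0 = (3, 4).
v_2 = A·v_1 = (-11, 2).
v_3 = A·v_2 = (7, -24).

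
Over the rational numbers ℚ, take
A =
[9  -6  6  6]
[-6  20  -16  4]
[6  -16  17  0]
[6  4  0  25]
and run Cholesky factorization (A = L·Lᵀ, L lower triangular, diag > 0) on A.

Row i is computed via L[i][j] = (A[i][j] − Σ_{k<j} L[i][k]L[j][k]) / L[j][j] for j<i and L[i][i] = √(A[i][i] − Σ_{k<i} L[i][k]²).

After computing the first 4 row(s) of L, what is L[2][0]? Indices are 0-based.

Step 1: L[0][0] = √(9) = 3.
  L[1][0] = (-6) / L[0][0] = -2.
Step 2: L[1][1] = √(16) = 4.
  L[2][0] = (6) / L[0][0] = 2.
  L[2][1] = (-12) / L[1][1] = -3.
Step 3: L[2][2] = √(4) = 2.
  L[3][0] = (6) / L[0][0] = 2.
  L[3][1] = (8) / L[1][1] = 2.
  L[3][2] = (2) / L[2][2] = 1.
Step 4: L[3][3] = √(16) = 4.

L[2][0] = 2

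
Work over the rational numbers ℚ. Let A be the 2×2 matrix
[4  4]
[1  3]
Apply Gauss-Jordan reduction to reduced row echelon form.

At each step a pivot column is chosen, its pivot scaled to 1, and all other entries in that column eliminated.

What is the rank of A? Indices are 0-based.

step 1: normalize row 0 (÷4) = (1, 1)
  row 1: subtract 1×row0 = (0, 2)
step 2: normalize row 1 (÷2) = (0, 1)
  row 0: subtract 1×row1 = (1, 0)

rank = 2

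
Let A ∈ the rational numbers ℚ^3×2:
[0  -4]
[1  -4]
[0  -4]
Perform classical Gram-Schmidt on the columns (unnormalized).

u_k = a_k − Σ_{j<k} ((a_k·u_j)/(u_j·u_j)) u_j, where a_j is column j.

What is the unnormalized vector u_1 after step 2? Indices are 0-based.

Step 1: u_0 = a_0 = (0, 1, 0).
Step 2: u_1 = a_1 − (-4)·u_0 = (-4, 0, -4).

u_1 = (-4, 0, -4)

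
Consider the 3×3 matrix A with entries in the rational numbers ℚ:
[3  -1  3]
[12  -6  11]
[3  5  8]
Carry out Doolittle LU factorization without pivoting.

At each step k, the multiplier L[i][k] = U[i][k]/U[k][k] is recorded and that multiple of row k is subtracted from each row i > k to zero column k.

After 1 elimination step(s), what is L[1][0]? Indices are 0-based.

L[1][0] = 4

k=0: U[0][0]=3
  eliminate (1,0): mult=4, new row 1: (0, -2, -1); set L[1][0]=4
  eliminate (2,0): mult=1, new row 2: (0, 6, 5); set L[2][0]=1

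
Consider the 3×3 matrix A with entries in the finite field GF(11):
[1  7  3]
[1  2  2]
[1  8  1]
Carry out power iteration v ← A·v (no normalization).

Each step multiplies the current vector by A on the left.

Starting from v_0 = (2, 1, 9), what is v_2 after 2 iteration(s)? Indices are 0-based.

v_2 = (5, 8, 0)

v_0 = (2, 1, 9).
v_1 = A·v_0 = (3, 0, 8).
v_2 = A·v_1 = (5, 8, 0).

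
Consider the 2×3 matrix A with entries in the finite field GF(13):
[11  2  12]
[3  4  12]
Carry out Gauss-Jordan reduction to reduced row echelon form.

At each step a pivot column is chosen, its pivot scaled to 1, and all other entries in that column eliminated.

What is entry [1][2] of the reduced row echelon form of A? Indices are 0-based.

M[1][2] = 8

step 1: normalize row 0 (÷11) = (1, 12, 7)
  row 1: subtract 3×row0 = (0, 7, 4)
step 2: normalize row 1 (÷7) = (0, 1, 8)
  row 0: subtract 12×row1 = (1, 0, 2)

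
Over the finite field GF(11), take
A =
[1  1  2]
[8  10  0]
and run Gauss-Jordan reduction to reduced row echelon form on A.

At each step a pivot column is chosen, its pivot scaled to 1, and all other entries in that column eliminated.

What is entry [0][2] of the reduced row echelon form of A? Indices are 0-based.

pivot(0,0)=1: scale R0 → (1, 1, 2)
  clear (1,0): R1 −= (8)R0 → (0, 2, 6)
pivot(1,1)=2: scale R1 → (0, 1, 3)
  clear (0,1): R0 −= (1)R1 → (1, 0, 10)

M[0][2] = 10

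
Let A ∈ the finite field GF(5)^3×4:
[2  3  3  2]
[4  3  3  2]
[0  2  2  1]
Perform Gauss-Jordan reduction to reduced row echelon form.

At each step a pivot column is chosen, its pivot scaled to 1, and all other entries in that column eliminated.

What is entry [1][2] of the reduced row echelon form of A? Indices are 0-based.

[1] R0 /= 2  ⇒  (1, 4, 4, 1)
     R1 -= 4·R0  ⇒  (0, 2, 2, 3)
[2] R1 /= 2  ⇒  (0, 1, 1, 4)
     R0 -= 4·R1  ⇒  (1, 0, 0, 0)
     R2 -= 2·R1  ⇒  (0, 0, 0, 3)
column 2 empty below row 2
[3] R2 /= 3  ⇒  (0, 0, 0, 1)
     R1 -= 4·R2  ⇒  (0, 1, 1, 0)

M[1][2] = 1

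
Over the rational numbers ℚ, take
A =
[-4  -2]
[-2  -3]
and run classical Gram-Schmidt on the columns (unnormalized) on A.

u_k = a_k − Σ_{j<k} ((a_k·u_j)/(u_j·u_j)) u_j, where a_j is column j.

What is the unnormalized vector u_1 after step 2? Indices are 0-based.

Step 1: u_0 = a_0 = (-4, -2).
Step 2: u_1 = a_1 − (7/10)·u_0 = (4/5, -8/5).

u_1 = (4/5, -8/5)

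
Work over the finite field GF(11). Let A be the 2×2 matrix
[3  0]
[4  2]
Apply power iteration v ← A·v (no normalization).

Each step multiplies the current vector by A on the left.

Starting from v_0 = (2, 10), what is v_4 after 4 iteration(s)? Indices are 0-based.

v_0 = (2, 10).
v_1 = A·v_0 = (6, 6).
v_2 = A·v_1 = (7, 3).
v_3 = A·v_2 = (10, 1).
v_4 = A·v_3 = (8, 9).

v_4 = (8, 9)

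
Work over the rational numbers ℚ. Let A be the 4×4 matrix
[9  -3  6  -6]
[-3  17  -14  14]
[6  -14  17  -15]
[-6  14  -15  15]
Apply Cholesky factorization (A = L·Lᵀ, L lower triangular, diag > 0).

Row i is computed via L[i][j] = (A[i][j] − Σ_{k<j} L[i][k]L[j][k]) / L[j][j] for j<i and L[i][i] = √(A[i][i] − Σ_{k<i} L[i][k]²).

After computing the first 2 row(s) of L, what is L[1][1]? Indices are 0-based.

Step 1: L[0][0] = √(9) = 3.
  L[1][0] = (-3) / L[0][0] = -1.
Step 2: L[1][1] = √(16) = 4.

L[1][1] = 4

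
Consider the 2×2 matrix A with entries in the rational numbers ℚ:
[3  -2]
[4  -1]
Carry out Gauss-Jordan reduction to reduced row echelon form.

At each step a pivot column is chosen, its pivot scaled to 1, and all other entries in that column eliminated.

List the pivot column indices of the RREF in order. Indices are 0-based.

pivot(0,0)=3: scale R0 → (1, -2/3)
  clear (1,0): R1 −= (4)R0 → (0, 5/3)
pivot(1,1)=5/3: scale R1 → (0, 1)
  clear (0,1): R0 −= (-2/3)R1 → (1, 0)

pivot columns: 0, 1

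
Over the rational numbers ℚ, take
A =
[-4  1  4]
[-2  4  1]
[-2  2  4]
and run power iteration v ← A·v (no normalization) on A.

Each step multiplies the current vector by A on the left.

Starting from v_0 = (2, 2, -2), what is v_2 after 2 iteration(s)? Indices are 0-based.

v_0 = (2, 2, -2).
v_1 = A·v_0 = (-14, 2, -8).
v_2 = A·v_1 = (26, 28, 0).

v_2 = (26, 28, 0)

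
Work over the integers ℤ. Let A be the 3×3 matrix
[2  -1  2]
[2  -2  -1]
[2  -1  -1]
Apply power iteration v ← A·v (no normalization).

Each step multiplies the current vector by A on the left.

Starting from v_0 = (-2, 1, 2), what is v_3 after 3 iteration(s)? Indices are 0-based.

v_3 = (-11, -71, -50)

v_0 = (-2, 1, 2).
v_1 = A·v_0 = (-1, -8, -7).
v_2 = A·v_1 = (-8, 21, 13).
v_3 = A·v_2 = (-11, -71, -50).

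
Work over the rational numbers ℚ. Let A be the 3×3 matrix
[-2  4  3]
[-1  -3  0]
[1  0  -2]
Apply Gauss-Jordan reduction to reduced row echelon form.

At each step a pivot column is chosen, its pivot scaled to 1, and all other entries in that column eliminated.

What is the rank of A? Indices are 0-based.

step 1: normalize row 0 (÷-2) = (1, -2, -3/2)
  row 1: subtract -1×row0 = (0, -5, -3/2)
  row 2: subtract 1×row0 = (0, 2, -1/2)
step 2: normalize row 1 (÷-5) = (0, 1, 3/10)
  row 0: subtract -2×row1 = (1, 0, -9/10)
  row 2: subtract 2×row1 = (0, 0, -11/10)
step 3: normalize row 2 (÷-11/10) = (0, 0, 1)
  row 0: subtract -9/10×row2 = (1, 0, 0)
  row 1: subtract 3/10×row2 = (0, 1, 0)

rank = 3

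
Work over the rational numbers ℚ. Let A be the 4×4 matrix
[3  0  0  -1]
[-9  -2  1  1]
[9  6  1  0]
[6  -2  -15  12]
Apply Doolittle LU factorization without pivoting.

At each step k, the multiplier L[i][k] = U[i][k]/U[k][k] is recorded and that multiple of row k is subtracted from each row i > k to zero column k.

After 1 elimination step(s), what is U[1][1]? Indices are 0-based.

U[1][1] = -2

Step 1: pivot at (0,0) is 3.
  row1 ← row1 − (-3)·row0  ⇒  L[1][0]=-3, U row1=(0, -2, 1, -2)
  row2 ← row2 − (3)·row0  ⇒  L[2][0]=3, U row2=(0, 6, 1, 3)
  row3 ← row3 − (2)·row0  ⇒  L[3][0]=2, U row3=(0, -2, -15, 14)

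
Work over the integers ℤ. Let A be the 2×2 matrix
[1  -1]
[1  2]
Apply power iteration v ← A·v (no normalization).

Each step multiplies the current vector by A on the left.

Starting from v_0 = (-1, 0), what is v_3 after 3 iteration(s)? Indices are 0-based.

v_0 = (-1, 0).
v_1 = A·v_0 = (-1, -1).
v_2 = A·v_1 = (0, -3).
v_3 = A·v_2 = (3, -6).

v_3 = (3, -6)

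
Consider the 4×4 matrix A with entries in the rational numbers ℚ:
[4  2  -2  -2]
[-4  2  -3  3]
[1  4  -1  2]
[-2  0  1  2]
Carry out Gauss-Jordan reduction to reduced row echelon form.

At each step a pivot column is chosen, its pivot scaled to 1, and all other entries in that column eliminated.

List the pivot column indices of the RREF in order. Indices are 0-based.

pivot columns: 0, 1, 2, 3

step 1: normalize row 0 (÷4) = (1, 1/2, -1/2, -1/2)
  row 1: subtract -4×row0 = (0, 4, -5, 1)
  row 2: subtract 1×row0 = (0, 7/2, -1/2, 5/2)
  row 3: subtract -2×row0 = (0, 1, 0, 1)
step 2: normalize row 1 (÷4) = (0, 1, -5/4, 1/4)
  row 0: subtract 1/2×row1 = (1, 0, 1/8, -5/8)
  row 2: subtract 7/2×row1 = (0, 0, 31/8, 13/8)
  row 3: subtract 1×row1 = (0, 0, 5/4, 3/4)
step 3: normalize row 2 (÷31/8) = (0, 0, 1, 13/31)
  row 0: subtract 1/8×row2 = (1, 0, 0, -21/31)
  row 1: subtract -5/4×row2 = (0, 1, 0, 24/31)
  row 3: subtract 5/4×row2 = (0, 0, 0, 7/31)
step 4: normalize row 3 (÷7/31) = (0, 0, 0, 1)
  row 0: subtract -21/31×row3 = (1, 0, 0, 0)
  row 1: subtract 24/31×row3 = (0, 1, 0, 0)
  row 2: subtract 13/31×row3 = (0, 0, 1, 0)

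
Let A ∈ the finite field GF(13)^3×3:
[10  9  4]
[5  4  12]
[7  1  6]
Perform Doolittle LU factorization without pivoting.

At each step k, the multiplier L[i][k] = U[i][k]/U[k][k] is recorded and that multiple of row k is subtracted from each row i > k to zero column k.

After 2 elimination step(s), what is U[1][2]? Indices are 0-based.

U[1][2] = 10

[col 0] pivot 10
  R1 -= 7*R0 → (0, 6, 10)  (L[1][0] := 7)
  R2 -= 2*R0 → (0, 9, 11)  (L[2][0] := 2)
[col 1] pivot 6
  R2 -= 8*R1 → (0, 0, 9)  (L[2][1] := 8)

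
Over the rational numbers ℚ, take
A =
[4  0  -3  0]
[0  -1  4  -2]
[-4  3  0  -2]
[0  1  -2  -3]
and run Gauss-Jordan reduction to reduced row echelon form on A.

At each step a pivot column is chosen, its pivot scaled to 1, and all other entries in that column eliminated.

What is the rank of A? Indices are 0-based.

rank = 4

step 1: normalize row 0 (÷4) = (1, 0, -3/4, 0)
  row 2: subtract -4×row0 = (0, 3, -3, -2)
step 2: normalize row 1 (÷-1) = (0, 1, -4, 2)
  row 2: subtract 3×row1 = (0, 0, 9, -8)
  row 3: subtract 1×row1 = (0, 0, 2, -5)
step 3: normalize row 2 (÷9) = (0, 0, 1, -8/9)
  row 0: subtract -3/4×row2 = (1, 0, 0, -2/3)
  row 1: subtract -4×row2 = (0, 1, 0, -14/9)
  row 3: subtract 2×row2 = (0, 0, 0, -29/9)
step 4: normalize row 3 (÷-29/9) = (0, 0, 0, 1)
  row 0: subtract -2/3×row3 = (1, 0, 0, 0)
  row 1: subtract -14/9×row3 = (0, 1, 0, 0)
  row 2: subtract -8/9×row3 = (0, 0, 1, 0)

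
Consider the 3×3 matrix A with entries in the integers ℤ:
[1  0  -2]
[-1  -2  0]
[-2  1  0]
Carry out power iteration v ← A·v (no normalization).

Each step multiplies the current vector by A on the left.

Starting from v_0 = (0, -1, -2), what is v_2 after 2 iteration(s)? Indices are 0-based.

v_0 = (0, -1, -2).
v_1 = A·v_0 = (4, 2, -1).
v_2 = A·v_1 = (6, -8, -6).

v_2 = (6, -8, -6)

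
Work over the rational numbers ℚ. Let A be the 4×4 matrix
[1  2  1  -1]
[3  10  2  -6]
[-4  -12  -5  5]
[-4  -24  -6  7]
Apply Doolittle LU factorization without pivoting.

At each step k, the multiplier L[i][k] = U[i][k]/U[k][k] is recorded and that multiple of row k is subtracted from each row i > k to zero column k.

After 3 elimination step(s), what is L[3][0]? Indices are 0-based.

L[3][0] = -4

k=0: U[0][0]=1
  eliminate (1,0): mult=3, new row 1: (0, 4, -1, -3); set L[1][0]=3
  eliminate (2,0): mult=-4, new row 2: (0, -4, -1, 1); set L[2][0]=-4
  eliminate (3,0): mult=-4, new row 3: (0, -16, -2, 3); set L[3][0]=-4
k=1: U[1][1]=4
  eliminate (2,1): mult=-1, new row 2: (0, 0, -2, -2); set L[2][1]=-1
  eliminate (3,1): mult=-4, new row 3: (0, 0, -6, -9); set L[3][1]=-4
k=2: U[2][2]=-2
  eliminate (3,2): mult=3, new row 3: (0, 0, 0, -3); set L[3][2]=3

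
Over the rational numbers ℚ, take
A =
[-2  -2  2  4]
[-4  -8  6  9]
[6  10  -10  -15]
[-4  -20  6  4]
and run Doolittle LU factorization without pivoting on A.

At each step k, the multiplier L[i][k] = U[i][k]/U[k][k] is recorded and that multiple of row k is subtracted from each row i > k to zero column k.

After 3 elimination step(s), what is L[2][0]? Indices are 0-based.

L[2][0] = -3

k=0: U[0][0]=-2
  eliminate (1,0): mult=2, new row 1: (0, -4, 2, 1); set L[1][0]=2
  eliminate (2,0): mult=-3, new row 2: (0, 4, -4, -3); set L[2][0]=-3
  eliminate (3,0): mult=2, new row 3: (0, -16, 2, -4); set L[3][0]=2
k=1: U[1][1]=-4
  eliminate (2,1): mult=-1, new row 2: (0, 0, -2, -2); set L[2][1]=-1
  eliminate (3,1): mult=4, new row 3: (0, 0, -6, -8); set L[3][1]=4
k=2: U[2][2]=-2
  eliminate (3,2): mult=3, new row 3: (0, 0, 0, -2); set L[3][2]=3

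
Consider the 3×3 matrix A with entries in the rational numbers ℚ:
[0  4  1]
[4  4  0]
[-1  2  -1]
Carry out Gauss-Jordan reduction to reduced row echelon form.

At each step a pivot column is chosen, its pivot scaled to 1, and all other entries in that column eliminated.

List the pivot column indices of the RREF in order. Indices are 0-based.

[1] R0 <-> R1
[1] R0 /= 4  ⇒  (1, 1, 0)
     R2 -= -1·R0  ⇒  (0, 3, -1)
[2] R1 /= 4  ⇒  (0, 1, 1/4)
     R0 -= 1·R1  ⇒  (1, 0, -1/4)
     R2 -= 3·R1  ⇒  (0, 0, -7/4)
[3] R2 /= -7/4  ⇒  (0, 0, 1)
     R0 -= -1/4·R2  ⇒  (1, 0, 0)
     R1 -= 1/4·R2  ⇒  (0, 1, 0)

pivot columns: 0, 1, 2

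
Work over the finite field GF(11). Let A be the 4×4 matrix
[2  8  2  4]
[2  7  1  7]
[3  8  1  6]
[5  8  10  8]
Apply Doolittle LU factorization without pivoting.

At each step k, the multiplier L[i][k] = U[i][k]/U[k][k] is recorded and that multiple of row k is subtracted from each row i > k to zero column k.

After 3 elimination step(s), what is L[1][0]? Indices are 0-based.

L[1][0] = 1

Step 1: pivot at (0,0) is 2.
  row1 ← row1 − (1)·row0  ⇒  L[1][0]=1, U row1=(0, 10, 10, 3)
  row2 ← row2 − (7)·row0  ⇒  L[2][0]=7, U row2=(0, 7, 9, 0)
  row3 ← row3 − (8)·row0  ⇒  L[3][0]=8, U row3=(0, 10, 5, 9)
Step 2: pivot at (1,1) is 10.
  row2 ← row2 − (4)·row1  ⇒  L[2][1]=4, U row2=(0, 0, 2, 10)
  row3 ← row3 − (1)·row1  ⇒  L[3][1]=1, U row3=(0, 0, 6, 6)
Step 3: pivot at (2,2) is 2.
  row3 ← row3 − (3)·row2  ⇒  L[3][2]=3, U row3=(0, 0, 0, 9)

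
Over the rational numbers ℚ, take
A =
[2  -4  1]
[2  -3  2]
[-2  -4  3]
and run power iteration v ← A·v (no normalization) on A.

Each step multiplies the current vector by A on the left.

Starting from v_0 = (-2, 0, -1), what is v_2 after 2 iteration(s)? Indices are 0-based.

v_0 = (-2, 0, -1).
v_1 = A·v_0 = (-5, -6, 1).
v_2 = A·v_1 = (15, 10, 37).

v_2 = (15, 10, 37)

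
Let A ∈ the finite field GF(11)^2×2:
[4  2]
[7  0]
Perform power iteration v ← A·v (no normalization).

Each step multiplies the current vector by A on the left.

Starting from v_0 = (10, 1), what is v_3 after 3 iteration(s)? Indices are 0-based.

v_3 = (5, 0)

v_0 = (10, 1).
v_1 = A·v_0 = (9, 4).
v_2 = A·v_1 = (0, 8).
v_3 = A·v_2 = (5, 0).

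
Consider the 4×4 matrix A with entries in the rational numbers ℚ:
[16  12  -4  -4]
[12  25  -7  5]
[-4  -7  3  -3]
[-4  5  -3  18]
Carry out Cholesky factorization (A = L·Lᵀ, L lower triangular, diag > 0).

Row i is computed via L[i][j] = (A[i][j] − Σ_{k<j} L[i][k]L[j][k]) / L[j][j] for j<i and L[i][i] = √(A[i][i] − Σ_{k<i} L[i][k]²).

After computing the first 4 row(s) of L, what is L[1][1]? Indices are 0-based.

L[1][1] = 4

Step 1: L[0][0] = √(16) = 4.
  L[1][0] = (12) / L[0][0] = 3.
Step 2: L[1][1] = √(16) = 4.
  L[2][0] = (-4) / L[0][0] = -1.
  L[2][1] = (-4) / L[1][1] = -1.
Step 3: L[2][2] = √(1) = 1.
  L[3][0] = (-4) / L[0][0] = -1.
  L[3][1] = (8) / L[1][1] = 2.
  L[3][2] = (-2) / L[2][2] = -2.
Step 4: L[3][3] = √(9) = 3.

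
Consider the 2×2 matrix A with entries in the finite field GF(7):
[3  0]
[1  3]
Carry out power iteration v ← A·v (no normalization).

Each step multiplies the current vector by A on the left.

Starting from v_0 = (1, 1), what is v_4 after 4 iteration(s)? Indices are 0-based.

v_0 = (1, 1).
v_1 = A·v_0 = (3, 4).
v_2 = A·v_1 = (2, 1).
v_3 = A·v_2 = (6, 5).
v_4 = A·v_3 = (4, 0).

v_4 = (4, 0)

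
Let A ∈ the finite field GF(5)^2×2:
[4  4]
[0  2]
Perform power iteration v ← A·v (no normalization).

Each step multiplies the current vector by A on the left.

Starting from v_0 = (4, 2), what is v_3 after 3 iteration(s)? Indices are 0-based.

v_0 = (4, 2).
v_1 = A·v_0 = (4, 4).
v_2 = A·v_1 = (2, 3).
v_3 = A·v_2 = (0, 1).

v_3 = (0, 1)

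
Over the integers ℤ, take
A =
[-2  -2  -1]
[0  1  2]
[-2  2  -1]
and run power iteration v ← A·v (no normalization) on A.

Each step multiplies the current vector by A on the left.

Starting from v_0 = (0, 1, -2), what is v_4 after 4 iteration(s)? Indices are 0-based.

v_4 = (22, 17, -38)

v_0 = (0, 1, -2).
v_1 = A·v_0 = (0, -3, 4).
v_2 = A·v_1 = (2, 5, -10).
v_3 = A·v_2 = (-4, -15, 16).
v_4 = A·v_3 = (22, 17, -38).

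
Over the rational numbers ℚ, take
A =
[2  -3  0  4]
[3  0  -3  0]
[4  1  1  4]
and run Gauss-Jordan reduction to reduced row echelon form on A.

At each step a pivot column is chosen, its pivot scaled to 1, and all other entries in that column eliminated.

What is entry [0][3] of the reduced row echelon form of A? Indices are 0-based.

step 1: normalize row 0 (÷2) = (1, -3/2, 0, 2)
  row 1: subtract 3×row0 = (0, 9/2, -3, -6)
  row 2: subtract 4×row0 = (0, 7, 1, -4)
step 2: normalize row 1 (÷9/2) = (0, 1, -2/3, -4/3)
  row 0: subtract -3/2×row1 = (1, 0, -1, 0)
  row 2: subtract 7×row1 = (0, 0, 17/3, 16/3)
step 3: normalize row 2 (÷17/3) = (0, 0, 1, 16/17)
  row 0: subtract -1×row2 = (1, 0, 0, 16/17)
  row 1: subtract -2/3×row2 = (0, 1, 0, -12/17)

M[0][3] = 16/17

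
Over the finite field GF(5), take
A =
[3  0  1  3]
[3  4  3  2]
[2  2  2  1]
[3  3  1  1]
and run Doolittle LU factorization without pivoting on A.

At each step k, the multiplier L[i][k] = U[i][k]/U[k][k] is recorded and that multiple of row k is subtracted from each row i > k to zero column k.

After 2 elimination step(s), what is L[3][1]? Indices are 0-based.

k=0: U[0][0]=3
  eliminate (1,0): mult=1, new row 1: (0, 4, 2, 4); set L[1][0]=1
  eliminate (2,0): mult=4, new row 2: (0, 2, 3, 4); set L[2][0]=4
  eliminate (3,0): mult=1, new row 3: (0, 3, 0, 3); set L[3][0]=1
k=1: U[1][1]=4
  eliminate (2,1): mult=3, new row 2: (0, 0, 2, 2); set L[2][1]=3
  eliminate (3,1): mult=2, new row 3: (0, 0, 1, 0); set L[3][1]=2

L[3][1] = 2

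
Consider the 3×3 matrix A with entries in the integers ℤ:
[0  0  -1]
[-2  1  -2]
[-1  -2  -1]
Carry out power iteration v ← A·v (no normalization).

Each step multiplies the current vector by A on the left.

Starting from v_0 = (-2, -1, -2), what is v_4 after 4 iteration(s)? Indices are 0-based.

v_0 = (-2, -1, -2).
v_1 = A·v_0 = (2, 7, 6).
v_2 = A·v_1 = (-6, -9, -22).
v_3 = A·v_2 = (22, 47, 46).
v_4 = A·v_3 = (-46, -89, -162).

v_4 = (-46, -89, -162)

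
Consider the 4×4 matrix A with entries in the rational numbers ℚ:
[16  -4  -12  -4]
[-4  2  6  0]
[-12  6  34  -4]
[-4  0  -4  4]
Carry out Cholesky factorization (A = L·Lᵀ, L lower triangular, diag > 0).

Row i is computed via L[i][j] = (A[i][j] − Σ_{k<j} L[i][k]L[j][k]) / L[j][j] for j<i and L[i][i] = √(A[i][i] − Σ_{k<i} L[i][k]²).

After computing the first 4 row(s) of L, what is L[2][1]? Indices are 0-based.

Step 1: L[0][0] = √(16) = 4.
  L[1][0] = (-4) / L[0][0] = -1.
Step 2: L[1][1] = √(1) = 1.
  L[2][0] = (-12) / L[0][0] = -3.
  L[2][1] = (3) / L[1][1] = 3.
Step 3: L[2][2] = √(16) = 4.
  L[3][0] = (-4) / L[0][0] = -1.
  L[3][1] = (-1) / L[1][1] = -1.
  L[3][2] = (-4) / L[2][2] = -1.
Step 4: L[3][3] = √(1) = 1.

L[2][1] = 3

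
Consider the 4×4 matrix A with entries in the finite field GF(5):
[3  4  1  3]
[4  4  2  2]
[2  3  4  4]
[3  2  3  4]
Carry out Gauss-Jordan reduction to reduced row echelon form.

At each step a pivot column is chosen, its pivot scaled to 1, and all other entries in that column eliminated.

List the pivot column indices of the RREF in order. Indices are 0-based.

pivot columns: 0, 1, 2

step 1: normalize row 0 (÷3) = (1, 3, 2, 1)
  row 1: subtract 4×row0 = (0, 2, 4, 3)
  row 2: subtract 2×row0 = (0, 2, 0, 2)
  row 3: subtract 3×row0 = (0, 3, 2, 1)
step 2: normalize row 1 (÷2) = (0, 1, 2, 4)
  row 0: subtract 3×row1 = (1, 0, 1, 4)
  row 2: subtract 2×row1 = (0, 0, 1, 4)
  row 3: subtract 3×row1 = (0, 0, 1, 4)
step 3: normalize row 2 (÷1) = (0, 0, 1, 4)
  row 0: subtract 1×row2 = (1, 0, 0, 0)
  row 1: subtract 2×row2 = (0, 1, 0, 1)
  row 3: subtract 1×row2 = (0, 0, 0, 0)
skip col 3 (zero from row 3)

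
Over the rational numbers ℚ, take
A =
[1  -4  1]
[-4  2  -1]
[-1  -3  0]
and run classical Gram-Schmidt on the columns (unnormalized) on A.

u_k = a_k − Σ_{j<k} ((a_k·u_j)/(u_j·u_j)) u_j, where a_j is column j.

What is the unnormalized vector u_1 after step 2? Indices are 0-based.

Step 1: u_0 = a_0 = (1, -4, -1).
Step 2: u_1 = a_1 − (-1/2)·u_0 = (-7/2, 0, -7/2).

u_1 = (-7/2, 0, -7/2)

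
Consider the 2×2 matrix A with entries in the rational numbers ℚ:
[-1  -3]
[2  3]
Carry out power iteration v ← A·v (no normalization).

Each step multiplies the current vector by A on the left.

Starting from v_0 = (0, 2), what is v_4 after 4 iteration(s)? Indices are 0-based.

v_0 = (0, 2).
v_1 = A·v_0 = (-6, 6).
v_2 = A·v_1 = (-12, 6).
v_3 = A·v_2 = (-6, -6).
v_4 = A·v_3 = (24, -30).

v_4 = (24, -30)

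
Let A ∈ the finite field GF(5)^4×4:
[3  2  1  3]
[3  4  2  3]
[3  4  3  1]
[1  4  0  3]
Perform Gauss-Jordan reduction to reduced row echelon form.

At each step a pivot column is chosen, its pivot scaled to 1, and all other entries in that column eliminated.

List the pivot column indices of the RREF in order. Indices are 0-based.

pivot columns: 0, 1, 2, 3

[1] R0 /= 3  ⇒  (1, 4, 2, 1)
     R1 -= 3·R0  ⇒  (0, 2, 1, 0)
     R2 -= 3·R0  ⇒  (0, 2, 2, 3)
     R3 -= 1·R0  ⇒  (0, 0, 3, 2)
[2] R1 /= 2  ⇒  (0, 1, 3, 0)
     R0 -= 4·R1  ⇒  (1, 0, 0, 1)
     R2 -= 2·R1  ⇒  (0, 0, 1, 3)
[3] R2 /= 1  ⇒  (0, 0, 1, 3)
     R1 -= 3·R2  ⇒  (0, 1, 0, 1)
     R3 -= 3·R2  ⇒  (0, 0, 0, 3)
[4] R3 /= 3  ⇒  (0, 0, 0, 1)
     R0 -= 1·R3  ⇒  (1, 0, 0, 0)
     R1 -= 1·R3  ⇒  (0, 1, 0, 0)
     R2 -= 3·R3  ⇒  (0, 0, 1, 0)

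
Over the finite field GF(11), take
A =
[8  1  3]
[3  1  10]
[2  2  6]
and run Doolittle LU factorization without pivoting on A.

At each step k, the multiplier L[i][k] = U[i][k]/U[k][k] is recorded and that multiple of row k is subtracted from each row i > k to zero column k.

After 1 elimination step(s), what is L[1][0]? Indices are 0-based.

L[1][0] = 10

Step 1: pivot at (0,0) is 8.
  row1 ← row1 − (10)·row0  ⇒  L[1][0]=10, U row1=(0, 2, 2)
  row2 ← row2 − (3)·row0  ⇒  L[2][0]=3, U row2=(0, 10, 8)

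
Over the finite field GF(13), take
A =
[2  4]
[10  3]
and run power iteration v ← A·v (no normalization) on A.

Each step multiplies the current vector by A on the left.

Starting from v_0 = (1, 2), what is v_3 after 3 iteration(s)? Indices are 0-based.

v_0 = (1, 2).
v_1 = A·v_0 = (10, 3).
v_2 = A·v_1 = (6, 5).
v_3 = A·v_2 = (6, 10).

v_3 = (6, 10)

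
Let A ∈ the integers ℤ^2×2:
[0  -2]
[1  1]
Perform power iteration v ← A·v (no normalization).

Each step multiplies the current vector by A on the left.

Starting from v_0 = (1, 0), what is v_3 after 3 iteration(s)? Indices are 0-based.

v_3 = (-2, -1)

v_0 = (1, 0).
v_1 = A·v_0 = (0, 1).
v_2 = A·v_1 = (-2, 1).
v_3 = A·v_2 = (-2, -1).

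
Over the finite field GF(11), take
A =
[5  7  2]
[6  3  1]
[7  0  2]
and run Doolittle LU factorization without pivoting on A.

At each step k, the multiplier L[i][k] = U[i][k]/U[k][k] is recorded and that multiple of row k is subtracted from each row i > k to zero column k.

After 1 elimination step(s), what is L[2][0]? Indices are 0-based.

L[2][0] = 8

k=0: U[0][0]=5
  eliminate (1,0): mult=10, new row 1: (0, 10, 3); set L[1][0]=10
  eliminate (2,0): mult=8, new row 2: (0, 10, 8); set L[2][0]=8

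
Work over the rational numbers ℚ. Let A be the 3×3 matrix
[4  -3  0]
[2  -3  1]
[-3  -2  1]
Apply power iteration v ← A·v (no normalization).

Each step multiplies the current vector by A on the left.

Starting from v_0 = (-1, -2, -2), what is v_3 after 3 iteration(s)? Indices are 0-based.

v_3 = (-1, -10, -17)

v_0 = (-1, -2, -2).
v_1 = A·v_0 = (2, 2, 5).
v_2 = A·v_1 = (2, 3, -5).
v_3 = A·v_2 = (-1, -10, -17).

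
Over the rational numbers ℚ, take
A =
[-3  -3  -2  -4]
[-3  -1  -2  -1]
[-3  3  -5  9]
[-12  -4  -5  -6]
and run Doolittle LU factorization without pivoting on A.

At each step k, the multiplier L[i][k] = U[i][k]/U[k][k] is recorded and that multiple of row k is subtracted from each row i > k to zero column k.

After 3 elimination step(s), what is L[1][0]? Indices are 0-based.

L[1][0] = 1

[col 0] pivot -3
  R1 -= 1*R0 → (0, 2, 0, 3)  (L[1][0] := 1)
  R2 -= 1*R0 → (0, 6, -3, 13)  (L[2][0] := 1)
  R3 -= 4*R0 → (0, 8, 3, 10)  (L[3][0] := 4)
[col 1] pivot 2
  R2 -= 3*R1 → (0, 0, -3, 4)  (L[2][1] := 3)
  R3 -= 4*R1 → (0, 0, 3, -2)  (L[3][1] := 4)
[col 2] pivot -3
  R3 -= -1*R2 → (0, 0, 0, 2)  (L[3][2] := -1)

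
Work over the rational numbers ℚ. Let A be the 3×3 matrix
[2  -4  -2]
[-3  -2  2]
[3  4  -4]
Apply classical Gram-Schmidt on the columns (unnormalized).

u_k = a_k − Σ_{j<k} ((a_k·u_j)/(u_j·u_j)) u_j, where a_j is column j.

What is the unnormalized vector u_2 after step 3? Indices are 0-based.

Step 1: u_0 = a_0 = (2, -3, 3).
Step 2: u_1 = a_1 − (5/11)·u_0 = (-54/11, -7/11, 29/11).
Step 3: u_2 = a_2 − (-1)·u_0 − (-11/173)·u_1 = (-54/173, -180/173, -144/173).

u_2 = (-54/173, -180/173, -144/173)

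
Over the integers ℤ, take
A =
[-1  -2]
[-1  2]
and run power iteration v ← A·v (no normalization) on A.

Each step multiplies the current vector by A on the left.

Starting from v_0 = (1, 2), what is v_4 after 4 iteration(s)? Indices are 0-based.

v_4 = (-25, 67)

v_0 = (1, 2).
v_1 = A·v_0 = (-5, 3).
v_2 = A·v_1 = (-1, 11).
v_3 = A·v_2 = (-21, 23).
v_4 = A·v_3 = (-25, 67).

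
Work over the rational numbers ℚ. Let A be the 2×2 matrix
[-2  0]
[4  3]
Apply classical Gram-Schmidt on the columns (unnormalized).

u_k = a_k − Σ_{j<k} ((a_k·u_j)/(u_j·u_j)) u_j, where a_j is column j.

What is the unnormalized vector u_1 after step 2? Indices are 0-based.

u_1 = (6/5, 3/5)

Step 1: u_0 = a_0 = (-2, 4).
Step 2: u_1 = a_1 − (3/5)·u_0 = (6/5, 3/5).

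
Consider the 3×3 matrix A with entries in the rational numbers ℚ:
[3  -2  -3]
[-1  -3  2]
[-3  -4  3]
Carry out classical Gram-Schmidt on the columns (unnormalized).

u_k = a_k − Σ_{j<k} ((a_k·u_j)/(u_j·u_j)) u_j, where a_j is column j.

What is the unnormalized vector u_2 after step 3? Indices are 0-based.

Step 1: u_0 = a_0 = (3, -1, -3).
Step 2: u_1 = a_1 − (9/19)·u_0 = (-65/19, -48/19, -49/19).
Step 3: u_2 = a_2 − (-20/19)·u_0 − (-24/235)·u_1 = (-9/47, 162/235, -99/235).

u_2 = (-9/47, 162/235, -99/235)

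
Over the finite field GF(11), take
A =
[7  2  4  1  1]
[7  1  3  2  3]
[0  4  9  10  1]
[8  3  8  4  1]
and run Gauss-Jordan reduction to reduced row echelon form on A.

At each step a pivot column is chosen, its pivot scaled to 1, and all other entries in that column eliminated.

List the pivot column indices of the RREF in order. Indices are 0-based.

pivot columns: 0, 1, 2, 3

[1] R0 /= 7  ⇒  (1, 5, 10, 8, 8)
     R1 -= 7·R0  ⇒  (0, 10, 10, 1, 2)
     R3 -= 8·R0  ⇒  (0, 7, 5, 6, 3)
[2] R1 /= 10  ⇒  (0, 1, 1, 10, 9)
     R0 -= 5·R1  ⇒  (1, 0, 5, 2, 7)
     R2 -= 4·R1  ⇒  (0, 0, 5, 3, 9)
     R3 -= 7·R1  ⇒  (0, 0, 9, 2, 6)
[3] R2 /= 5  ⇒  (0, 0, 1, 5, 4)
     R0 -= 5·R2  ⇒  (1, 0, 0, 10, 9)
     R1 -= 1·R2  ⇒  (0, 1, 0, 5, 5)
     R3 -= 9·R2  ⇒  (0, 0, 0, 1, 3)
[4] R3 /= 1  ⇒  (0, 0, 0, 1, 3)
     R0 -= 10·R3  ⇒  (1, 0, 0, 0, 1)
     R1 -= 5·R3  ⇒  (0, 1, 0, 0, 1)
     R2 -= 5·R3  ⇒  (0, 0, 1, 0, 0)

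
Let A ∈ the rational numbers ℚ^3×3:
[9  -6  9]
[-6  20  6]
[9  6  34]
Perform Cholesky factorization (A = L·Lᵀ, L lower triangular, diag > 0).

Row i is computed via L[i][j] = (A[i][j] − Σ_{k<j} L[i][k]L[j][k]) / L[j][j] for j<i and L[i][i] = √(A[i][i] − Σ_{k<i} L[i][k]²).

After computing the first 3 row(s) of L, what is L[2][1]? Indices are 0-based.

L[2][1] = 3

Step 1: L[0][0] = √(9) = 3.
  L[1][0] = (-6) / L[0][0] = -2.
Step 2: L[1][1] = √(16) = 4.
  L[2][0] = (9) / L[0][0] = 3.
  L[2][1] = (12) / L[1][1] = 3.
Step 3: L[2][2] = √(16) = 4.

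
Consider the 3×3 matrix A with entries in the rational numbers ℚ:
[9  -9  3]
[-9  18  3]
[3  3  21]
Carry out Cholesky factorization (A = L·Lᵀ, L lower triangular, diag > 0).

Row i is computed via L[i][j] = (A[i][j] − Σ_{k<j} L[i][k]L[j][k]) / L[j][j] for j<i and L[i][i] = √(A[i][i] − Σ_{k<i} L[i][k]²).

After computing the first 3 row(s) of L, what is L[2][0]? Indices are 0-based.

L[2][0] = 1

Step 1: L[0][0] = √(9) = 3.
  L[1][0] = (-9) / L[0][0] = -3.
Step 2: L[1][1] = √(9) = 3.
  L[2][0] = (3) / L[0][0] = 1.
  L[2][1] = (6) / L[1][1] = 2.
Step 3: L[2][2] = √(16) = 4.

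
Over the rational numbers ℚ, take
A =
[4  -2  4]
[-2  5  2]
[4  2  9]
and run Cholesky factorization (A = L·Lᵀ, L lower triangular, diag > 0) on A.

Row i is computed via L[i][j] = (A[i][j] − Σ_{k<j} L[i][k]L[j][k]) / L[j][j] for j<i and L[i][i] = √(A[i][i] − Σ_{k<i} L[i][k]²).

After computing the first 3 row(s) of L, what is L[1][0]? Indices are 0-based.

Step 1: L[0][0] = √(4) = 2.
  L[1][0] = (-2) / L[0][0] = -1.
Step 2: L[1][1] = √(4) = 2.
  L[2][0] = (4) / L[0][0] = 2.
  L[2][1] = (4) / L[1][1] = 2.
Step 3: L[2][2] = √(1) = 1.

L[1][0] = -1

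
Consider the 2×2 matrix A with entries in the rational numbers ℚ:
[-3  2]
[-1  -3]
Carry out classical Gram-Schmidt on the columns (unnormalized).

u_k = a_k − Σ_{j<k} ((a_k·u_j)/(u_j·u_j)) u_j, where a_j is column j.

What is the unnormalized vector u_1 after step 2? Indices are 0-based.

Step 1: u_0 = a_0 = (-3, -1).
Step 2: u_1 = a_1 − (-3/10)·u_0 = (11/10, -33/10).

u_1 = (11/10, -33/10)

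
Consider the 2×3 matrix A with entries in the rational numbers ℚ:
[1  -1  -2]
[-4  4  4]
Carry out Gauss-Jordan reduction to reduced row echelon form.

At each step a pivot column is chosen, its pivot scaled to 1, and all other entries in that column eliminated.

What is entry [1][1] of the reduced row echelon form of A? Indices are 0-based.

step 1: normalize row 0 (÷1) = (1, -1, -2)
  row 1: subtract -4×row0 = (0, 0, -4)
skip col 1 (zero from row 1)
step 2: normalize row 1 (÷-4) = (0, 0, 1)
  row 0: subtract -2×row1 = (1, -1, 0)

M[1][1] = 0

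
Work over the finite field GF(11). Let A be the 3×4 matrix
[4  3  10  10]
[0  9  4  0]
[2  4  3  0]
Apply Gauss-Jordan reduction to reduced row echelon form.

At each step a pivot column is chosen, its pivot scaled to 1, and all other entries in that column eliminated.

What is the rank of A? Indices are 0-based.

[1] R0 /= 4  ⇒  (1, 9, 8, 8)
     R2 -= 2·R0  ⇒  (0, 8, 9, 6)
[2] R1 /= 9  ⇒  (0, 1, 9, 0)
     R0 -= 9·R1  ⇒  (1, 0, 4, 8)
     R2 -= 8·R1  ⇒  (0, 0, 3, 6)
[3] R2 /= 3  ⇒  (0, 0, 1, 2)
     R0 -= 4·R2  ⇒  (1, 0, 0, 0)
     R1 -= 9·R2  ⇒  (0, 1, 0, 4)

rank = 3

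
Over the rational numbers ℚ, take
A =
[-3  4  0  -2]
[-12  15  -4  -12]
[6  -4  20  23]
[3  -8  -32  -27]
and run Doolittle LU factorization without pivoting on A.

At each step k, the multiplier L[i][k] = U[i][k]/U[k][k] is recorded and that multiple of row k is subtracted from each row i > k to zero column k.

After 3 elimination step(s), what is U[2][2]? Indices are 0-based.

U[2][2] = 4

[col 0] pivot -3
  R1 -= 4*R0 → (0, -1, -4, -4)  (L[1][0] := 4)
  R2 -= -2*R0 → (0, 4, 20, 19)  (L[2][0] := -2)
  R3 -= -1*R0 → (0, -4, -32, -29)  (L[3][0] := -1)
[col 1] pivot -1
  R2 -= -4*R1 → (0, 0, 4, 3)  (L[2][1] := -4)
  R3 -= 4*R1 → (0, 0, -16, -13)  (L[3][1] := 4)
[col 2] pivot 4
  R3 -= -4*R2 → (0, 0, 0, -1)  (L[3][2] := -4)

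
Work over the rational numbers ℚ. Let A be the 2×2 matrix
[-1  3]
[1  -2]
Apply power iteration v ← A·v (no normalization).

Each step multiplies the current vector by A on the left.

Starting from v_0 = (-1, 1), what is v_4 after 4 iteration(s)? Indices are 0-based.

v_4 = (-142, 109)

v_0 = (-1, 1).
v_1 = A·v_0 = (4, -3).
v_2 = A·v_1 = (-13, 10).
v_3 = A·v_2 = (43, -33).
v_4 = A·v_3 = (-142, 109).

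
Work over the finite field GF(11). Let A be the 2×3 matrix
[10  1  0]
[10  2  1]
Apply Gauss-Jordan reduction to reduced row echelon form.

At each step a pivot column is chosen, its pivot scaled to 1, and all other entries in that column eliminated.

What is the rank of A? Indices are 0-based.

step 1: normalize row 0 (÷10) = (1, 10, 0)
  row 1: subtract 10×row0 = (0, 1, 1)
step 2: normalize row 1 (÷1) = (0, 1, 1)
  row 0: subtract 10×row1 = (1, 0, 1)

rank = 2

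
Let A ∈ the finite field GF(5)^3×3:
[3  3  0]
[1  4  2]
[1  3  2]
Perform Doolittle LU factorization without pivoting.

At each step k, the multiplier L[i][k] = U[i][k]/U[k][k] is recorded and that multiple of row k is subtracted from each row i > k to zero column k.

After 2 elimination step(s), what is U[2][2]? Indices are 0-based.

[col 0] pivot 3
  R1 -= 2*R0 → (0, 3, 2)  (L[1][0] := 2)
  R2 -= 2*R0 → (0, 2, 2)  (L[2][0] := 2)
[col 1] pivot 3
  R2 -= 4*R1 → (0, 0, 4)  (L[2][1] := 4)

U[2][2] = 4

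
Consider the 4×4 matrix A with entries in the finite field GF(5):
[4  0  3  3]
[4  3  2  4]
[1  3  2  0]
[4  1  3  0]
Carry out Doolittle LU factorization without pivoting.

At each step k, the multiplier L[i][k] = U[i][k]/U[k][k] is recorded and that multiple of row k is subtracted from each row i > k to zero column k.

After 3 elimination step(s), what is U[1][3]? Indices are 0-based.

Step 1: pivot at (0,0) is 4.
  row1 ← row1 − (1)·row0  ⇒  L[1][0]=1, U row1=(0, 3, 4, 1)
  row2 ← row2 − (4)·row0  ⇒  L[2][0]=4, U row2=(0, 3, 0, 3)
  row3 ← row3 − (1)·row0  ⇒  L[3][0]=1, U row3=(0, 1, 0, 2)
Step 2: pivot at (1,1) is 3.
  row2 ← row2 − (1)·row1  ⇒  L[2][1]=1, U row2=(0, 0, 1, 2)
  row3 ← row3 − (2)·row1  ⇒  L[3][1]=2, U row3=(0, 0, 2, 0)
Step 3: pivot at (2,2) is 1.
  row3 ← row3 − (2)·row2  ⇒  L[3][2]=2, U row3=(0, 0, 0, 1)

U[1][3] = 1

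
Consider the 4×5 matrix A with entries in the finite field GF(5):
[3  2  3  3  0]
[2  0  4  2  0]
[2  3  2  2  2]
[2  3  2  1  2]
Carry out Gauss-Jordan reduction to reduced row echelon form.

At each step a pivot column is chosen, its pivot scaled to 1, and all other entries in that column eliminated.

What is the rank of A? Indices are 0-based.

rank = 4

pivot(0,0)=3: scale R0 → (1, 4, 1, 1, 0)
  clear (1,0): R1 −= (2)R0 → (0, 2, 2, 0, 0)
  clear (2,0): R2 −= (2)R0 → (0, 0, 0, 0, 2)
  clear (3,0): R3 −= (2)R0 → (0, 0, 0, 4, 2)
pivot(1,1)=2: scale R1 → (0, 1, 1, 0, 0)
  clear (0,1): R0 −= (4)R1 → (1, 0, 2, 1, 0)
col 2: no nonzero at/below row 2; advance.
pivot(2,3): swap R2↔R3
pivot(2,3)=4: scale R2 → (0, 0, 0, 1, 3)
  clear (0,3): R0 −= (1)R2 → (1, 0, 2, 0, 2)
pivot(3,4)=2: scale R3 → (0, 0, 0, 0, 1)
  clear (0,4): R0 −= (2)R3 → (1, 0, 2, 0, 0)
  clear (2,4): R2 −= (3)R3 → (0, 0, 0, 1, 0)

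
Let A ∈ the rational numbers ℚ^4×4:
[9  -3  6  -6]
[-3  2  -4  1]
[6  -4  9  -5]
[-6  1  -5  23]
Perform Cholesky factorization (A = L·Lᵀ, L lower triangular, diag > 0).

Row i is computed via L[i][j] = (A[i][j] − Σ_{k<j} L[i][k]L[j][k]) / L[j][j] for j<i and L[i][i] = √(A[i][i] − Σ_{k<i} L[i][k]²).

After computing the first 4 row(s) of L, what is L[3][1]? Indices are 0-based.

Step 1: L[0][0] = √(9) = 3.
  L[1][0] = (-3) / L[0][0] = -1.
Step 2: L[1][1] = √(1) = 1.
  L[2][0] = (6) / L[0][0] = 2.
  L[2][1] = (-2) / L[1][1] = -2.
Step 3: L[2][2] = √(1) = 1.
  L[3][0] = (-6) / L[0][0] = -2.
  L[3][1] = (-1) / L[1][1] = -1.
  L[3][2] = (-3) / L[2][2] = -3.
Step 4: L[3][3] = √(9) = 3.

L[3][1] = -1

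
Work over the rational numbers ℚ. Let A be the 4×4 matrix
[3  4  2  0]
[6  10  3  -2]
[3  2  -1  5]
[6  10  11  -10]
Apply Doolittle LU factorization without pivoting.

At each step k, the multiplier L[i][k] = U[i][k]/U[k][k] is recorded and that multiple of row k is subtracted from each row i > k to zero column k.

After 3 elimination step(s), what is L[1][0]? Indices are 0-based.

L[1][0] = 2

[col 0] pivot 3
  R1 -= 2*R0 → (0, 2, -1, -2)  (L[1][0] := 2)
  R2 -= 1*R0 → (0, -2, -3, 5)  (L[2][0] := 1)
  R3 -= 2*R0 → (0, 2, 7, -10)  (L[3][0] := 2)
[col 1] pivot 2
  R2 -= -1*R1 → (0, 0, -4, 3)  (L[2][1] := -1)
  R3 -= 1*R1 → (0, 0, 8, -8)  (L[3][1] := 1)
[col 2] pivot -4
  R3 -= -2*R2 → (0, 0, 0, -2)  (L[3][2] := -2)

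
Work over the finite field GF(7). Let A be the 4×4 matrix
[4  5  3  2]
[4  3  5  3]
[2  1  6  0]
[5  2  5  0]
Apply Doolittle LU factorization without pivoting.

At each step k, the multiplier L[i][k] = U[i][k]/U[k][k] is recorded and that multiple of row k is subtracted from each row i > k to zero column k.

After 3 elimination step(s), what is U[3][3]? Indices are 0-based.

[col 0] pivot 4
  R1 -= 1*R0 → (0, 5, 2, 1)  (L[1][0] := 1)
  R2 -= 4*R0 → (0, 2, 1, 6)  (L[2][0] := 4)
  R3 -= 3*R0 → (0, 1, 3, 1)  (L[3][0] := 3)
[col 1] pivot 5
  R2 -= 6*R1 → (0, 0, 3, 0)  (L[2][1] := 6)
  R3 -= 3*R1 → (0, 0, 4, 5)  (L[3][1] := 3)
[col 2] pivot 3
  R3 -= 6*R2 → (0, 0, 0, 5)  (L[3][2] := 6)

U[3][3] = 5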